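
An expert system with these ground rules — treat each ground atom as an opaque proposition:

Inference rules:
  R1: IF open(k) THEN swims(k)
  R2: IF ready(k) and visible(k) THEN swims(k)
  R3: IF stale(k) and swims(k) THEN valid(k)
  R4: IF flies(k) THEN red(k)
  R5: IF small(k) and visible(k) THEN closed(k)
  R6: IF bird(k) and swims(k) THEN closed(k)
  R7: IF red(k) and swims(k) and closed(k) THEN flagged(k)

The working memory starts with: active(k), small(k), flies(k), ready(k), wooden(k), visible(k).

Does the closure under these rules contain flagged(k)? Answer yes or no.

yes

Round 1: R2 [IF ready(k) and visible(k) THEN swims(k)]; R4 [IF flies(k) THEN red(k)]; R5 [IF small(k) and visible(k) THEN closed(k)]. Adds swims(k), red(k), closed(k).
Round 2: R7 [IF red(k) and swims(k) and closed(k) THEN flagged(k)]. Adds flagged(k).
flagged(k) appears in round 2, so it is derivable.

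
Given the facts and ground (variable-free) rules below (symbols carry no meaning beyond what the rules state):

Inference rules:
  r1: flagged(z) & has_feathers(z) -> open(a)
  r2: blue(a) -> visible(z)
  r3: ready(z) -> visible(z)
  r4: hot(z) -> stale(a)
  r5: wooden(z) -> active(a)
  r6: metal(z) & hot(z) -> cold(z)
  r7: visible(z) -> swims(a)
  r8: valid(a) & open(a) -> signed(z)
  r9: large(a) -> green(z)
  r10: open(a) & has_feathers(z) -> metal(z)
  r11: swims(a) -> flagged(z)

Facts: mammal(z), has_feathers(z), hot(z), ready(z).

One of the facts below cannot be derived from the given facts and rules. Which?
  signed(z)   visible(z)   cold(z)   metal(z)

Round 1: r3 [ready(z) -> visible(z)]; r4 [hot(z) -> stale(a)]. Adds visible(z), stale(a).
Round 2: r7 [visible(z) -> swims(a)]. Adds swims(a).
Round 3: r11 [swims(a) -> flagged(z)]. Adds flagged(z).
Round 4: r1 [flagged(z) & has_feathers(z) -> open(a)]. Adds open(a).
Round 5: r10 [open(a) & has_feathers(z) -> metal(z)]. Adds metal(z).
Round 6: r6 [metal(z) & hot(z) -> cold(z)]. Adds cold(z).
Derived: metal(z) (round 5), visible(z) (round 1), cold(z) (round 6). signed(z) never appears in any round.

signed(z)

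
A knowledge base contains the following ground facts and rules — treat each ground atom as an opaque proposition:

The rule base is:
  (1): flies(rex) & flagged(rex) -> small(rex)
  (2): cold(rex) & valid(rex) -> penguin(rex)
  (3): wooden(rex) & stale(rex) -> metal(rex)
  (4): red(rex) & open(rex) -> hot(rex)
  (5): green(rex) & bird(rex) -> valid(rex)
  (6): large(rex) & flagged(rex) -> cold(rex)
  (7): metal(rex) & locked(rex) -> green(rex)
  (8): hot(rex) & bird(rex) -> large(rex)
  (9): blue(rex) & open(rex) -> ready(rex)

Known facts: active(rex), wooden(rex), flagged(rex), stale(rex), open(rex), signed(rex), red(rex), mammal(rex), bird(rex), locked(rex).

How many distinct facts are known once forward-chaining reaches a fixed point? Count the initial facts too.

Round 1 fires (3), (4), giving metal(rex), hot(rex).
Round 2 fires (7), (8), giving green(rex), large(rex).
Round 3 fires (5), (6), giving valid(rex), cold(rex).
Round 4 fires (2), giving penguin(rex).
Closure: {active(rex), bird(rex), cold(rex), flagged(rex), green(rex), hot(rex), large(rex), locked(rex), mammal(rex), metal(rex), open(rex), penguin(rex), red(rex), signed(rex), stale(rex), valid(rex), wooden(rex)} — 17 facts.

17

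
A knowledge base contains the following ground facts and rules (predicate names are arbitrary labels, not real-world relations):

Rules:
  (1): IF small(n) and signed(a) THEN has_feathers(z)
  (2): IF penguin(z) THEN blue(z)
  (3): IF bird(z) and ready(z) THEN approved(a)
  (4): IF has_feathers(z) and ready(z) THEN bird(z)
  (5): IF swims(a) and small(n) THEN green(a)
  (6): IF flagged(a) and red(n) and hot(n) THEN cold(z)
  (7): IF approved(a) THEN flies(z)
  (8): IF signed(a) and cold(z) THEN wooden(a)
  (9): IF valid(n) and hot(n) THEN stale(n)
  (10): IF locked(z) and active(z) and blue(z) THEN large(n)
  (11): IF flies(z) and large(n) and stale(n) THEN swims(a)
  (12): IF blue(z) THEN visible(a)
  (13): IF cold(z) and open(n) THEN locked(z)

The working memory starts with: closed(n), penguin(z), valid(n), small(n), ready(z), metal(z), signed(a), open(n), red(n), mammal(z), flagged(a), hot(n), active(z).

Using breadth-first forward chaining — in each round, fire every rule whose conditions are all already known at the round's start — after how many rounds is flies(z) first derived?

Round 1 fires (1), (2), (6), (9), giving has_feathers(z), blue(z), cold(z), stale(n).
Round 2 fires (4), (8), (12), (13), giving bird(z), wooden(a), visible(a), locked(z).
Round 3 fires (3), (10), giving approved(a), large(n).
Round 4 fires (7), giving flies(z).
flies(z) first appears in round 4.

4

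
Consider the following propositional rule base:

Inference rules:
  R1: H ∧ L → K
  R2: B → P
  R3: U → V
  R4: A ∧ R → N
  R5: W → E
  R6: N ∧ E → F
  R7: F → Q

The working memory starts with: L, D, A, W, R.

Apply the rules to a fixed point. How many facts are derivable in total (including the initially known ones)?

9

Round 1: R4 [A ∧ R → N]; R5 [W → E]. New: N, E.
Round 2: R6 [N ∧ E → F]. New: F.
Round 3: R7 [F → Q]. New: Q.
Closure: {A, D, E, F, L, N, Q, R, W} — 9 facts.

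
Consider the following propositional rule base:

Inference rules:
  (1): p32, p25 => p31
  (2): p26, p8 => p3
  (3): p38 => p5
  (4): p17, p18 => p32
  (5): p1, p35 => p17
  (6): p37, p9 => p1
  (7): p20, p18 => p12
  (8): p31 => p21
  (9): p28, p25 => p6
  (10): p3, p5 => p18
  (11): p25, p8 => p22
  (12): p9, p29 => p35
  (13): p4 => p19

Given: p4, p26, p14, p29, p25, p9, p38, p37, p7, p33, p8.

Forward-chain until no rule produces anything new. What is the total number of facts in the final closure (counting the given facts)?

Round 1 — (2), (3), (6), (11), (12), (13), derive p3, p5, p1, p22, p35, p19.
Round 2 — (5), (10), derive p17, p18.
Round 3 — (4), derive p32.
Round 4 — (1), derive p31.
Round 5 — (8), derive p21.
Closure: {p1, p14, p17, p18, p19, p21, p22, p25, p26, p29, p3, p31, p32, p33, p35, p37, p38, p4, p5, p7, p8, p9} — 22 facts.

22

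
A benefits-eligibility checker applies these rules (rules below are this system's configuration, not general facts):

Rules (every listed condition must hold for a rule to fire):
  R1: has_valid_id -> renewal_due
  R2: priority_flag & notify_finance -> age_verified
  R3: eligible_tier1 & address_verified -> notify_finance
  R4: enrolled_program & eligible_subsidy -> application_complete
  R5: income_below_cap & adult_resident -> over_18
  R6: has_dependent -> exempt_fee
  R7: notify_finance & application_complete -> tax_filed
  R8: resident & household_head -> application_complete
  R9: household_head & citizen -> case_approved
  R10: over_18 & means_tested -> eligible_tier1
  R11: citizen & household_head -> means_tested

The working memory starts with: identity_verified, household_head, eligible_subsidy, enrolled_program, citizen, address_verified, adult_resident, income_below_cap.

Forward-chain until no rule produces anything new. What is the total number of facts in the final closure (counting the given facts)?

Round 1: R4 [enrolled_program & eligible_subsidy -> application_complete]; R5 [income_below_cap & adult_resident -> over_18]; R9 [household_head & citizen -> case_approved]; R11 [citizen & household_head -> means_tested]. Adds application_complete, over_18, case_approved, means_tested.
Round 2: R10 [over_18 & means_tested -> eligible_tier1]. Adds eligible_tier1.
Round 3: R3 [eligible_tier1 & address_verified -> notify_finance]. Adds notify_finance.
Round 4: R7 [notify_finance & application_complete -> tax_filed]. Adds tax_filed.
Closure: {address_verified, adult_resident, application_complete, case_approved, citizen, eligible_subsidy, eligible_tier1, enrolled_program, household_head, identity_verified, income_below_cap, means_tested, notify_finance, over_18, tax_filed} — 15 facts.

15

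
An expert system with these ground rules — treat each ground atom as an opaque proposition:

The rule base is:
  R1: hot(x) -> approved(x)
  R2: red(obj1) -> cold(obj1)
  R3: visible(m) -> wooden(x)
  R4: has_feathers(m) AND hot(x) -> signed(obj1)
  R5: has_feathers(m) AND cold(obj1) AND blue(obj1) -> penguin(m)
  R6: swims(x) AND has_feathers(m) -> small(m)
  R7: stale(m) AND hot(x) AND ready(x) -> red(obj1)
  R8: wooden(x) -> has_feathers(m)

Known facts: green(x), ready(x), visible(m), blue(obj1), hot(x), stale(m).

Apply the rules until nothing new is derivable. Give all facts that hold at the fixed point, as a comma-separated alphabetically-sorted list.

approved(x), blue(obj1), cold(obj1), green(x), has_feathers(m), hot(x), penguin(m), ready(x), red(obj1), signed(obj1), stale(m), visible(m), wooden(x)

Round 1: R1 [hot(x) -> approved(x)]; R3 [visible(m) -> wooden(x)]; R7 [stale(m) AND hot(x) AND ready(x) -> red(obj1)]. New: approved(x), wooden(x), red(obj1).
Round 2: R2 [red(obj1) -> cold(obj1)]; R8 [wooden(x) -> has_feathers(m)]. New: cold(obj1), has_feathers(m).
Round 3: R4 [has_feathers(m) AND hot(x) -> signed(obj1)]; R5 [has_feathers(m) AND cold(obj1) AND blue(obj1) -> penguin(m)]. New: signed(obj1), penguin(m).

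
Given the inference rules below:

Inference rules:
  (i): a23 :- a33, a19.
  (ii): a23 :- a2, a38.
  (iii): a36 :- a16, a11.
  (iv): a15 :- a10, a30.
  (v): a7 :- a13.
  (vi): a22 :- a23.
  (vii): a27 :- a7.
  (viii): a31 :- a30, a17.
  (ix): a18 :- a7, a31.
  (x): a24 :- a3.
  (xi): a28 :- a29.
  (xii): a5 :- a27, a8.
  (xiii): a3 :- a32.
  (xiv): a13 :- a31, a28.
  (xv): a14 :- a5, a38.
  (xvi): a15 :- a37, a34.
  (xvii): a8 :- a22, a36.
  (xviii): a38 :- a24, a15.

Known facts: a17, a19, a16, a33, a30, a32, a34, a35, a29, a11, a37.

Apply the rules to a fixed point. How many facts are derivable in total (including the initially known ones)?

Round 1: (i) [a23 :- a33, a19.]; (iii) [a36 :- a16, a11.]; (viii) [a31 :- a30, a17.]; (xi) [a28 :- a29.]; (xiii) [a3 :- a32.]; (xvi) [a15 :- a37, a34.]. New: a23, a36, a31, a28, a3, a15.
Round 2: (vi) [a22 :- a23.]; (x) [a24 :- a3.]; (xiv) [a13 :- a31, a28.]. New: a22, a24, a13.
Round 3: (v) [a7 :- a13.]; (xvii) [a8 :- a22, a36.]; (xviii) [a38 :- a24, a15.]. New: a7, a8, a38.
Round 4: (vii) [a27 :- a7.]; (ix) [a18 :- a7, a31.]. New: a27, a18.
Round 5: (xii) [a5 :- a27, a8.]. New: a5.
Round 6: (xv) [a14 :- a5, a38.]. New: a14.
Closure: {a11, a13, a14, a15, a16, a17, a18, a19, a22, a23, a24, a27, a28, a29, a3, a30, a31, a32, a33, a34, a35, a36, a37, a38, a5, a7, a8} — 27 facts.

27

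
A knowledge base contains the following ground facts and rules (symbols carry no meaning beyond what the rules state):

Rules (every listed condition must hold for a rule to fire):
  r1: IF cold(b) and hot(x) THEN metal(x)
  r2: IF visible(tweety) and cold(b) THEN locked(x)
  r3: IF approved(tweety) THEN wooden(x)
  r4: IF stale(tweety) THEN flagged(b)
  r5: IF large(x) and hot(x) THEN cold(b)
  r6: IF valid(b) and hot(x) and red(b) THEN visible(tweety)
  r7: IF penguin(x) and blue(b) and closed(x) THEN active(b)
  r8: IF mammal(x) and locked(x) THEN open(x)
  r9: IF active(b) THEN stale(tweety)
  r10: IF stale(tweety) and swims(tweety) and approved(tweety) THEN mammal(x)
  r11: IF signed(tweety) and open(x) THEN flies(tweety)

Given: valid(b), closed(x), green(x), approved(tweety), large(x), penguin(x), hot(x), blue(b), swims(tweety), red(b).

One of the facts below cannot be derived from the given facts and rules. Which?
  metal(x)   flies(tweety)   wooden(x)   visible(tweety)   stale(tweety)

Round 1: r3 [IF approved(tweety) THEN wooden(x)]; r5 [IF large(x) and hot(x) THEN cold(b)]; r6 [IF valid(b) and hot(x) and red(b) THEN visible(tweety)]; r7 [IF penguin(x) and blue(b) and closed(x) THEN active(b)]. New: wooden(x), cold(b), visible(tweety), active(b).
Round 2: r1 [IF cold(b) and hot(x) THEN metal(x)]; r2 [IF visible(tweety) and cold(b) THEN locked(x)]; r9 [IF active(b) THEN stale(tweety)]. New: metal(x), locked(x), stale(tweety).
Round 3: r4 [IF stale(tweety) THEN flagged(b)]; r10 [IF stale(tweety) and swims(tweety) and approved(tweety) THEN mammal(x)]. New: flagged(b), mammal(x).
Round 4: r8 [IF mammal(x) and locked(x) THEN open(x)]. New: open(x).
Derived: metal(x) (round 2), wooden(x) (round 1), stale(tweety) (round 2), visible(tweety) (round 1). flies(tweety) never appears in any round.

flies(tweety)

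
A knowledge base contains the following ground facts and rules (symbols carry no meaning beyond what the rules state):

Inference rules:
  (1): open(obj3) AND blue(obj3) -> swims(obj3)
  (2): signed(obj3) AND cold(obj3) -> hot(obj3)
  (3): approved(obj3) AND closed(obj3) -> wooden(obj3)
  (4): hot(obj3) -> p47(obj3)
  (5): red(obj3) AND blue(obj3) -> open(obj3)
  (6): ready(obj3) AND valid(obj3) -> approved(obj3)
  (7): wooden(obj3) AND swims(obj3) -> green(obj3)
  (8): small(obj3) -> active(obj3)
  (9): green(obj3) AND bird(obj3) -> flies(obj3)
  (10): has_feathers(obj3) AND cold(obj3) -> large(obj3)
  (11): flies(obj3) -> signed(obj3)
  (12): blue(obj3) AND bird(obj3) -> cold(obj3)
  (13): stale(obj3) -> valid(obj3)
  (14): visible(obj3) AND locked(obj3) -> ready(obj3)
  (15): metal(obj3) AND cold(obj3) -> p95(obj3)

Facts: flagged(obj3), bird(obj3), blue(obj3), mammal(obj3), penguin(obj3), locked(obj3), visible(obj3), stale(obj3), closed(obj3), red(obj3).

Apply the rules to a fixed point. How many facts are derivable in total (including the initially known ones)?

22

Round 1 — (5), (12), (13), (14), derive open(obj3), cold(obj3), valid(obj3), ready(obj3).
Round 2 — (1), (6), derive swims(obj3), approved(obj3).
Round 3 — (3), derive wooden(obj3).
Round 4 — (7), derive green(obj3).
Round 5 — (9), derive flies(obj3).
Round 6 — (11), derive signed(obj3).
Round 7 — (2), derive hot(obj3).
Round 8 — (4), derive p47(obj3).
Closure: {approved(obj3), bird(obj3), blue(obj3), closed(obj3), cold(obj3), flagged(obj3), flies(obj3), green(obj3), hot(obj3), locked(obj3), mammal(obj3), open(obj3), p47(obj3), penguin(obj3), ready(obj3), red(obj3), signed(obj3), stale(obj3), swims(obj3), valid(obj3), visible(obj3), wooden(obj3)} — 22 facts.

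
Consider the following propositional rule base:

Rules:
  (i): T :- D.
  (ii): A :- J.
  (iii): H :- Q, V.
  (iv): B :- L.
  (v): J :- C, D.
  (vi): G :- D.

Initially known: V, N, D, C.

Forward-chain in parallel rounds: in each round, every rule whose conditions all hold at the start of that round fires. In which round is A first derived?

2

Round 1: (i) [T :- D.]; (v) [J :- C, D.]; (vi) [G :- D.]. Adds T, J, G.
Round 2: (ii) [A :- J.]. Adds A.
A first appears in round 2.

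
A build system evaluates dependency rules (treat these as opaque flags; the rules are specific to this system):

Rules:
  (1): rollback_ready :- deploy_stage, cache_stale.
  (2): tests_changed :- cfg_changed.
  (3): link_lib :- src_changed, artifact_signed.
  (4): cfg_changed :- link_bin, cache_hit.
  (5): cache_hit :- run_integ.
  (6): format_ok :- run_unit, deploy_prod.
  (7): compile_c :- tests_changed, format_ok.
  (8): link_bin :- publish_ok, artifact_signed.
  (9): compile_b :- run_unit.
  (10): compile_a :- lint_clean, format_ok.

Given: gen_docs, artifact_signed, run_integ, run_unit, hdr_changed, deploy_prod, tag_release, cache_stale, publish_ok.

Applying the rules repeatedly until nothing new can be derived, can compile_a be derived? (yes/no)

no

Round 1 — (5), (6), (8), (9), derive cache_hit, format_ok, link_bin, compile_b.
Round 2 — (4), derive cfg_changed.
Round 3 — (2), derive tests_changed.
Round 4 — (7), derive compile_c.
Fixed point reached. compile_a is concluded only by (10); (10) needs lint_clean (never derived).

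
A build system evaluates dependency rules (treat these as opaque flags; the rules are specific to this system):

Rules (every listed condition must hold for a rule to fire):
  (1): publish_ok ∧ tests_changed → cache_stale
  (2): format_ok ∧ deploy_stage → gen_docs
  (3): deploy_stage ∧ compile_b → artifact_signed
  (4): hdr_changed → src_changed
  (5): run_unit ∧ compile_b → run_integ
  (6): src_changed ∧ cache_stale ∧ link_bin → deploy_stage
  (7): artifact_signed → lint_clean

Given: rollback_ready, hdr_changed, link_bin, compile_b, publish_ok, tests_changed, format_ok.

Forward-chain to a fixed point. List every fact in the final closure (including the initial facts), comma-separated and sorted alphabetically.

artifact_signed, cache_stale, compile_b, deploy_stage, format_ok, gen_docs, hdr_changed, link_bin, lint_clean, publish_ok, rollback_ready, src_changed, tests_changed

[1] (1) [publish_ok ∧ tests_changed → cache_stale]; (4) [hdr_changed → src_changed]. ⇒ new: cache_stale, src_changed.
[2] (6) [src_changed ∧ cache_stale ∧ link_bin → deploy_stage]. ⇒ new: deploy_stage.
[3] (2) [format_ok ∧ deploy_stage → gen_docs]; (3) [deploy_stage ∧ compile_b → artifact_signed]. ⇒ new: gen_docs, artifact_signed.
[4] (7) [artifact_signed → lint_clean]. ⇒ new: lint_clean.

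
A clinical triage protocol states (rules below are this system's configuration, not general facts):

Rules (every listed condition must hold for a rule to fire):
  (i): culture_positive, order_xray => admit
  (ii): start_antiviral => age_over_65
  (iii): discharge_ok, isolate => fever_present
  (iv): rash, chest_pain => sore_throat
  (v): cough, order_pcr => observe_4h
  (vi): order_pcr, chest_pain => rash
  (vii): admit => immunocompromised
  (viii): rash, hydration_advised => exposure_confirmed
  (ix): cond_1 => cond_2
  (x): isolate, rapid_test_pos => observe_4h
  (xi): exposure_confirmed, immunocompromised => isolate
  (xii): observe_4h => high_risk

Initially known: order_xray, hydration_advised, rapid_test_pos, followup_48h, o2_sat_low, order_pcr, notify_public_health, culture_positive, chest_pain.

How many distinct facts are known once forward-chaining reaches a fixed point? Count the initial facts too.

[1] (i) [culture_positive, order_xray => admit]; (vi) [order_pcr, chest_pain => rash]. ⇒ new: admit, rash.
[2] (iv) [rash, chest_pain => sore_throat]; (vii) [admit => immunocompromised]; (viii) [rash, hydration_advised => exposure_confirmed]. ⇒ new: sore_throat, immunocompromised, exposure_confirmed.
[3] (xi) [exposure_confirmed, immunocompromised => isolate]. ⇒ new: isolate.
[4] (x) [isolate, rapid_test_pos => observe_4h]. ⇒ new: observe_4h.
[5] (xii) [observe_4h => high_risk]. ⇒ new: high_risk.
Closure: {admit, chest_pain, culture_positive, exposure_confirmed, followup_48h, high_risk, hydration_advised, immunocompromised, isolate, notify_public_health, o2_sat_low, observe_4h, order_pcr, order_xray, rapid_test_pos, rash, sore_throat} — 17 facts.

17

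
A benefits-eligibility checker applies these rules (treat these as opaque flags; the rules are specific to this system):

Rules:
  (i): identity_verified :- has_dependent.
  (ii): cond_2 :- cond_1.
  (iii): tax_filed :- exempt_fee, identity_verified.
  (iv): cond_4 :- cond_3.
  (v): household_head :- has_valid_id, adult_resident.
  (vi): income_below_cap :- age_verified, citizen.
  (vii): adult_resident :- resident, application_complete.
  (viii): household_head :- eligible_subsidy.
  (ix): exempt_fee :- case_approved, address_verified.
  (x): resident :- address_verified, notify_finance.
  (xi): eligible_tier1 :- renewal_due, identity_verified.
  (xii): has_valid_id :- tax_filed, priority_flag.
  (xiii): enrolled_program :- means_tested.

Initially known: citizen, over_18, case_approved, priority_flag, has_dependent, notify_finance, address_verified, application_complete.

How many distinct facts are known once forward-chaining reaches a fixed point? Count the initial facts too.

15

Round 1: (i) [identity_verified :- has_dependent.]; (ix) [exempt_fee :- case_approved, address_verified.]; (x) [resident :- address_verified, notify_finance.]. New: identity_verified, exempt_fee, resident.
Round 2: (iii) [tax_filed :- exempt_fee, identity_verified.]; (vii) [adult_resident :- resident, application_complete.]. New: tax_filed, adult_resident.
Round 3: (xii) [has_valid_id :- tax_filed, priority_flag.]. New: has_valid_id.
Round 4: (v) [household_head :- has_valid_id, adult_resident.]. New: household_head.
Closure: {address_verified, adult_resident, application_complete, case_approved, citizen, exempt_fee, has_dependent, has_valid_id, household_head, identity_verified, notify_finance, over_18, priority_flag, resident, tax_filed} — 15 facts.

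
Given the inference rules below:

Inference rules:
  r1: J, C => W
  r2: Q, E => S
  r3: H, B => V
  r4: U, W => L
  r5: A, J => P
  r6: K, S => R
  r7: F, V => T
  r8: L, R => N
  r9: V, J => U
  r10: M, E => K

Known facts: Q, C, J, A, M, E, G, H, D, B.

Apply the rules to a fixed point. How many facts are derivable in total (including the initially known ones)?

Round 1: r1 [J, C => W]; r2 [Q, E => S]; r3 [H, B => V]; r5 [A, J => P]; r10 [M, E => K]. Adds W, S, V, P, K.
Round 2: r6 [K, S => R]; r9 [V, J => U]. Adds R, U.
Round 3: r4 [U, W => L]. Adds L.
Round 4: r8 [L, R => N]. Adds N.
Closure: {A, B, C, D, E, G, H, J, K, L, M, N, P, Q, R, S, U, V, W} — 19 facts.

19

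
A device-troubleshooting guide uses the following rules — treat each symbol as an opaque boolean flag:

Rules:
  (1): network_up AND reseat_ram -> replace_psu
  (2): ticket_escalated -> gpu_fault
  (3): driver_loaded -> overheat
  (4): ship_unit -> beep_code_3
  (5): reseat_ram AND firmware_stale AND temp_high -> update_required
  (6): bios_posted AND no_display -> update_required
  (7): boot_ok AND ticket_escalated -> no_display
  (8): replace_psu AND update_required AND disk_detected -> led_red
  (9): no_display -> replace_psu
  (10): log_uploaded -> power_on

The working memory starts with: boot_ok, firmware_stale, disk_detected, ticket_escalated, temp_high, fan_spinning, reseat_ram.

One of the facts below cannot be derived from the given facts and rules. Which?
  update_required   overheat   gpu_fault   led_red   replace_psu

overheat

Round 1: (2) [ticket_escalated -> gpu_fault]; (5) [reseat_ram AND firmware_stale AND temp_high -> update_required]; (7) [boot_ok AND ticket_escalated -> no_display]. Adds gpu_fault, update_required, no_display.
Round 2: (9) [no_display -> replace_psu]. Adds replace_psu.
Round 3: (8) [replace_psu AND update_required AND disk_detected -> led_red]. Adds led_red.
Derived: update_required (round 1), led_red (round 3), gpu_fault (round 1), replace_psu (round 2). overheat never appears in any round.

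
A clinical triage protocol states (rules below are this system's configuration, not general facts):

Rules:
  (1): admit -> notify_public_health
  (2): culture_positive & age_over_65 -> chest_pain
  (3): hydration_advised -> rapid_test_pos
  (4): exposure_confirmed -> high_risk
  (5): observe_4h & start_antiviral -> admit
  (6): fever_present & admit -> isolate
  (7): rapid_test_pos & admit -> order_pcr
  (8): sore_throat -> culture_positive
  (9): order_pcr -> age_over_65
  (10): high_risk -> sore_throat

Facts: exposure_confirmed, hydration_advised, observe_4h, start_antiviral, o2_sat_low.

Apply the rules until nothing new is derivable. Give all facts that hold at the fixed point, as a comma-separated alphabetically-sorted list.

Round 1: (3) [hydration_advised -> rapid_test_pos]; (4) [exposure_confirmed -> high_risk]; (5) [observe_4h & start_antiviral -> admit]. Adds rapid_test_pos, high_risk, admit.
Round 2: (1) [admit -> notify_public_health]; (7) [rapid_test_pos & admit -> order_pcr]; (10) [high_risk -> sore_throat]. Adds notify_public_health, order_pcr, sore_throat.
Round 3: (8) [sore_throat -> culture_positive]; (9) [order_pcr -> age_over_65]. Adds culture_positive, age_over_65.
Round 4: (2) [culture_positive & age_over_65 -> chest_pain]. Adds chest_pain.

admit, age_over_65, chest_pain, culture_positive, exposure_confirmed, high_risk, hydration_advised, notify_public_health, o2_sat_low, observe_4h, order_pcr, rapid_test_pos, sore_throat, start_antiviral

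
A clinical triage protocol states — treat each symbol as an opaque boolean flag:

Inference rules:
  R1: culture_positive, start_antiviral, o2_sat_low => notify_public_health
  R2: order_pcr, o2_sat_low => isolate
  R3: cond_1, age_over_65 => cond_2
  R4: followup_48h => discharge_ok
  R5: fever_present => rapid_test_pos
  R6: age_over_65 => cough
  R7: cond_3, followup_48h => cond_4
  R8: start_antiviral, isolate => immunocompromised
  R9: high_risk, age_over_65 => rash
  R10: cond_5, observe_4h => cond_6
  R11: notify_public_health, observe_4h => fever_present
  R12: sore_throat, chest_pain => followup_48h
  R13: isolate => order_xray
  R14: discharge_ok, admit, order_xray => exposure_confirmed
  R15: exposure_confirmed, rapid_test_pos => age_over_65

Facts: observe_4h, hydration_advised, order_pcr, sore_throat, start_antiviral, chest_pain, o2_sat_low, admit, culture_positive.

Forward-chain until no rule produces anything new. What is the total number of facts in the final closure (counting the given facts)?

20

Round 1: R1 [culture_positive, start_antiviral, o2_sat_low => notify_public_health]; R2 [order_pcr, o2_sat_low => isolate]; R12 [sore_throat, chest_pain => followup_48h]. New: notify_public_health, isolate, followup_48h.
Round 2: R4 [followup_48h => discharge_ok]; R8 [start_antiviral, isolate => immunocompromised]; R11 [notify_public_health, observe_4h => fever_present]; R13 [isolate => order_xray]. New: discharge_ok, immunocompromised, fever_present, order_xray.
Round 3: R5 [fever_present => rapid_test_pos]; R14 [discharge_ok, admit, order_xray => exposure_confirmed]. New: rapid_test_pos, exposure_confirmed.
Round 4: R15 [exposure_confirmed, rapid_test_pos => age_over_65]. New: age_over_65.
Round 5: R6 [age_over_65 => cough]. New: cough.
Closure: {admit, age_over_65, chest_pain, cough, culture_positive, discharge_ok, exposure_confirmed, fever_present, followup_48h, hydration_advised, immunocompromised, isolate, notify_public_health, o2_sat_low, observe_4h, order_pcr, order_xray, rapid_test_pos, sore_throat, start_antiviral} — 20 facts.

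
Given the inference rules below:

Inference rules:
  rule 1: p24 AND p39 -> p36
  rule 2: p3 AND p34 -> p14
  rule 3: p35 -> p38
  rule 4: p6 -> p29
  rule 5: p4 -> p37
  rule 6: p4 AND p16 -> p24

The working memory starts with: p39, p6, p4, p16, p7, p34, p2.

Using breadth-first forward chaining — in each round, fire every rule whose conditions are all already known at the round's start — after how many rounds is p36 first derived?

[1] rule 4 [p6 -> p29]; rule 5 [p4 -> p37]; rule 6 [p4 AND p16 -> p24]. ⇒ new: p29, p37, p24.
[2] rule 1 [p24 AND p39 -> p36]. ⇒ new: p36.
p36 first appears in round 2.

2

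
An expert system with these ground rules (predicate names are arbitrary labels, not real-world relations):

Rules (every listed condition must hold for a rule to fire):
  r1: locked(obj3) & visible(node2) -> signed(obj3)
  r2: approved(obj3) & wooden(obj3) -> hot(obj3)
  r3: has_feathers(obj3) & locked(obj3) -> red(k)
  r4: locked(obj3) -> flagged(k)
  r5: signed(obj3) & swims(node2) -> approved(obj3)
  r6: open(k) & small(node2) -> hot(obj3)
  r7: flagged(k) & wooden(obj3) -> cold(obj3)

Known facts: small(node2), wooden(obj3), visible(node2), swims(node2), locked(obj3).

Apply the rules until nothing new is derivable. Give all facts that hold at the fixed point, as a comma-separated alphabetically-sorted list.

Round 1: r1 [locked(obj3) & visible(node2) -> signed(obj3)]; r4 [locked(obj3) -> flagged(k)]. New: signed(obj3), flagged(k).
Round 2: r5 [signed(obj3) & swims(node2) -> approved(obj3)]; r7 [flagged(k) & wooden(obj3) -> cold(obj3)]. New: approved(obj3), cold(obj3).
Round 3: r2 [approved(obj3) & wooden(obj3) -> hot(obj3)]. New: hot(obj3).

approved(obj3), cold(obj3), flagged(k), hot(obj3), locked(obj3), signed(obj3), small(node2), swims(node2), visible(node2), wooden(obj3)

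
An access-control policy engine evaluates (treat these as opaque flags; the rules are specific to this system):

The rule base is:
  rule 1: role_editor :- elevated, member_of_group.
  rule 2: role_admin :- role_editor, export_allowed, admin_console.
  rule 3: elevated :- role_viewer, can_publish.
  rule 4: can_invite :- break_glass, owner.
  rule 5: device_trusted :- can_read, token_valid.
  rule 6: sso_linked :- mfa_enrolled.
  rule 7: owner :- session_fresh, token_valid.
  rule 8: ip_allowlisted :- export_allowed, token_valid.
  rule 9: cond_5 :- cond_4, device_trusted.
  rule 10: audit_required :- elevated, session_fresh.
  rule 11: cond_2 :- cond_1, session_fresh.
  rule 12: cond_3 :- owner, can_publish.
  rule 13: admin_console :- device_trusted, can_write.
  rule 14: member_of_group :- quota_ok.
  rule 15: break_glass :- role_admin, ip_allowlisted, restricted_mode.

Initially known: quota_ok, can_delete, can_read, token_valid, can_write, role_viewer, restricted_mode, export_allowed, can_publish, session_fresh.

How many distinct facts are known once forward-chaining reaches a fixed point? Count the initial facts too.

Round 1: rule 3 [elevated :- role_viewer, can_publish.]; rule 5 [device_trusted :- can_read, token_valid.]; rule 7 [owner :- session_fresh, token_valid.]; rule 8 [ip_allowlisted :- export_allowed, token_valid.]; rule 14 [member_of_group :- quota_ok.]. Adds elevated, device_trusted, owner, ip_allowlisted, member_of_group.
Round 2: rule 1 [role_editor :- elevated, member_of_group.]; rule 10 [audit_required :- elevated, session_fresh.]; rule 12 [cond_3 :- owner, can_publish.]; rule 13 [admin_console :- device_trusted, can_write.]. Adds role_editor, audit_required, cond_3, admin_console.
Round 3: rule 2 [role_admin :- role_editor, export_allowed, admin_console.]. Adds role_admin.
Round 4: rule 15 [break_glass :- role_admin, ip_allowlisted, restricted_mode.]. Adds break_glass.
Round 5: rule 4 [can_invite :- break_glass, owner.]. Adds can_invite.
Closure: {admin_console, audit_required, break_glass, can_delete, can_invite, can_publish, can_read, can_write, cond_3, device_trusted, elevated, export_allowed, ip_allowlisted, member_of_group, owner, quota_ok, restricted_mode, role_admin, role_editor, role_viewer, session_fresh, token_valid} — 22 facts.

22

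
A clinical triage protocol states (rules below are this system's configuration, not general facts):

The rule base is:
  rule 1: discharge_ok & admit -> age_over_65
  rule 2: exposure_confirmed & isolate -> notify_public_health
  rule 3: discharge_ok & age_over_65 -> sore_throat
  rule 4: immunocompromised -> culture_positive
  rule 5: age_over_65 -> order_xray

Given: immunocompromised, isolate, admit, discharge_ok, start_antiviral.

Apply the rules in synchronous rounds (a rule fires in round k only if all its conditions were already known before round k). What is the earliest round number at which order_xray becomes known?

2

[1] rule 1 [discharge_ok & admit -> age_over_65]; rule 4 [immunocompromised -> culture_positive]. ⇒ new: age_over_65, culture_positive.
[2] rule 3 [discharge_ok & age_over_65 -> sore_throat]; rule 5 [age_over_65 -> order_xray]. ⇒ new: sore_throat, order_xray.
order_xray first appears in round 2.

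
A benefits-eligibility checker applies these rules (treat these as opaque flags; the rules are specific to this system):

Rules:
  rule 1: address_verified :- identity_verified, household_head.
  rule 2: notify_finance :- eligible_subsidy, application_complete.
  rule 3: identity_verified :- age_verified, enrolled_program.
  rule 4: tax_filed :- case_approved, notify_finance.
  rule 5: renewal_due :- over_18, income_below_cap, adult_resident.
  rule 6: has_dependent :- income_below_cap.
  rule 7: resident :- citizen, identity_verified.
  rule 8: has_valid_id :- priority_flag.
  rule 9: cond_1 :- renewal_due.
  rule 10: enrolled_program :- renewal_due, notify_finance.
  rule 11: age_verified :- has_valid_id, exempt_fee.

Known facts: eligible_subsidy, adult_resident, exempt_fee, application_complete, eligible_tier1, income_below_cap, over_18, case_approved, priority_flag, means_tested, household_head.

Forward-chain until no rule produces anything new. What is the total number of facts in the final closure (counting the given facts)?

21

Round 1: rule 2 [notify_finance :- eligible_subsidy, application_complete.]; rule 5 [renewal_due :- over_18, income_below_cap, adult_resident.]; rule 6 [has_dependent :- income_below_cap.]; rule 8 [has_valid_id :- priority_flag.]. New: notify_finance, renewal_due, has_dependent, has_valid_id.
Round 2: rule 4 [tax_filed :- case_approved, notify_finance.]; rule 9 [cond_1 :- renewal_due.]; rule 10 [enrolled_program :- renewal_due, notify_finance.]; rule 11 [age_verified :- has_valid_id, exempt_fee.]. New: tax_filed, cond_1, enrolled_program, age_verified.
Round 3: rule 3 [identity_verified :- age_verified, enrolled_program.]. New: identity_verified.
Round 4: rule 1 [address_verified :- identity_verified, household_head.]. New: address_verified.
Closure: {address_verified, adult_resident, age_verified, application_complete, case_approved, cond_1, eligible_subsidy, eligible_tier1, enrolled_program, exempt_fee, has_dependent, has_valid_id, household_head, identity_verified, income_below_cap, means_tested, notify_finance, over_18, priority_flag, renewal_due, tax_filed} — 21 facts.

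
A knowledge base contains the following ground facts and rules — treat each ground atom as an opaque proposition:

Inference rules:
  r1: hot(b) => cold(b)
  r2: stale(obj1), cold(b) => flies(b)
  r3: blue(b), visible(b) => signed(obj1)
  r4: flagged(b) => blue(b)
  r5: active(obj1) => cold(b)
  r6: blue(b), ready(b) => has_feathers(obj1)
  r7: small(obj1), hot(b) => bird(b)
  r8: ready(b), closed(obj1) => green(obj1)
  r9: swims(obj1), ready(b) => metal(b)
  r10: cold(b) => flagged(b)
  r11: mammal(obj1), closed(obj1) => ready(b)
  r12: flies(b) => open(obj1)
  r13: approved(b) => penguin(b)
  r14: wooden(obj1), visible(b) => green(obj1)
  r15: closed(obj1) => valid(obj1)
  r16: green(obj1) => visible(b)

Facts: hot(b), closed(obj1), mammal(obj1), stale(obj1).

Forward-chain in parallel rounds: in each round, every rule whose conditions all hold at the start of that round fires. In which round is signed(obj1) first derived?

4

[1] r1 [hot(b) => cold(b)]; r11 [mammal(obj1), closed(obj1) => ready(b)]; r15 [closed(obj1) => valid(obj1)]. ⇒ new: cold(b), ready(b), valid(obj1).
[2] r2 [stale(obj1), cold(b) => flies(b)]; r8 [ready(b), closed(obj1) => green(obj1)]; r10 [cold(b) => flagged(b)]. ⇒ new: flies(b), green(obj1), flagged(b).
[3] r4 [flagged(b) => blue(b)]; r12 [flies(b) => open(obj1)]; r16 [green(obj1) => visible(b)]. ⇒ new: blue(b), open(obj1), visible(b).
[4] r3 [blue(b), visible(b) => signed(obj1)]; r6 [blue(b), ready(b) => has_feathers(obj1)]. ⇒ new: signed(obj1), has_feathers(obj1).
signed(obj1) first appears in round 4.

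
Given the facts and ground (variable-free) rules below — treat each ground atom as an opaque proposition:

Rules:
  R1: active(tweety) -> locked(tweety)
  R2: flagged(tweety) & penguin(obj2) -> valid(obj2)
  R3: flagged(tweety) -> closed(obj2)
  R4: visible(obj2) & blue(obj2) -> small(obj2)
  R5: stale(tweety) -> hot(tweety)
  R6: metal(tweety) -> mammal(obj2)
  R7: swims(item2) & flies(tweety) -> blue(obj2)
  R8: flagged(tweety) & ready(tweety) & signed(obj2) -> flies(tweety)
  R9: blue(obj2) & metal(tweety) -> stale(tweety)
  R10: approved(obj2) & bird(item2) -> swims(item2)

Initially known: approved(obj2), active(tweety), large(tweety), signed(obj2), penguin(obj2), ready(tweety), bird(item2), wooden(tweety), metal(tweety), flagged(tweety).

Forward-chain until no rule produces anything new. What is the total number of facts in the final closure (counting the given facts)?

[1] R1 [active(tweety) -> locked(tweety)]; R2 [flagged(tweety) & penguin(obj2) -> valid(obj2)]; R3 [flagged(tweety) -> closed(obj2)]; R6 [metal(tweety) -> mammal(obj2)]; R8 [flagged(tweety) & ready(tweety) & signed(obj2) -> flies(tweety)]; R10 [approved(obj2) & bird(item2) -> swims(item2)]. ⇒ new: locked(tweety), valid(obj2), closed(obj2), mammal(obj2), flies(tweety), swims(item2).
[2] R7 [swims(item2) & flies(tweety) -> blue(obj2)]. ⇒ new: blue(obj2).
[3] R9 [blue(obj2) & metal(tweety) -> stale(tweety)]. ⇒ new: stale(tweety).
[4] R5 [stale(tweety) -> hot(tweety)]. ⇒ new: hot(tweety).
Closure: {active(tweety), approved(obj2), bird(item2), blue(obj2), closed(obj2), flagged(tweety), flies(tweety), hot(tweety), large(tweety), locked(tweety), mammal(obj2), metal(tweety), penguin(obj2), ready(tweety), signed(obj2), stale(tweety), swims(item2), valid(obj2), wooden(tweety)} — 19 facts.

19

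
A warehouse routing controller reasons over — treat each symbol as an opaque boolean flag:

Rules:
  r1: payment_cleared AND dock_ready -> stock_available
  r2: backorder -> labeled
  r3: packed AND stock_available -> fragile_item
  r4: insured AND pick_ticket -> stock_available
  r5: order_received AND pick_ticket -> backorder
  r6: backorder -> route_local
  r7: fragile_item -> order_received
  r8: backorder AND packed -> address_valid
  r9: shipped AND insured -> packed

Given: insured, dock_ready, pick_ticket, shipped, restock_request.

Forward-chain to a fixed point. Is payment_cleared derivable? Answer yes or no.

no

[1] r4 [insured AND pick_ticket -> stock_available]; r9 [shipped AND insured -> packed]. ⇒ new: stock_available, packed.
[2] r3 [packed AND stock_available -> fragile_item]. ⇒ new: fragile_item.
[3] r7 [fragile_item -> order_received]. ⇒ new: order_received.
[4] r5 [order_received AND pick_ticket -> backorder]. ⇒ new: backorder.
[5] r2 [backorder -> labeled]; r6 [backorder -> route_local]; r8 [backorder AND packed -> address_valid]. ⇒ new: labeled, route_local, address_valid.
Fixed point reached. No rule has payment_cleared as a consequent, and it is not given.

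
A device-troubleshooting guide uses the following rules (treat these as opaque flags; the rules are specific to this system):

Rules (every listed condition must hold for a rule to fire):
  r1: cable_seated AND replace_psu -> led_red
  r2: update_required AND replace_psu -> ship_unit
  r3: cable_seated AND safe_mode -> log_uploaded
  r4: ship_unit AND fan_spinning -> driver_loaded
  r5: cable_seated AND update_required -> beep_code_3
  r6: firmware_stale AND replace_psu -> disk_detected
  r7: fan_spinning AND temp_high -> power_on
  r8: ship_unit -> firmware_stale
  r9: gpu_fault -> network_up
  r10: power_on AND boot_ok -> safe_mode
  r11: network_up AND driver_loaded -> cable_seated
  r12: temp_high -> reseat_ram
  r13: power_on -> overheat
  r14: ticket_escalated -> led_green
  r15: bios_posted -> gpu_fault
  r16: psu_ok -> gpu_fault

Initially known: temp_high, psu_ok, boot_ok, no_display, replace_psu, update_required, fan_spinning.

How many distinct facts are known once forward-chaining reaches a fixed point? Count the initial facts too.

[1] r2 [update_required AND replace_psu -> ship_unit]; r7 [fan_spinning AND temp_high -> power_on]; r12 [temp_high -> reseat_ram]; r16 [psu_ok -> gpu_fault]. ⇒ new: ship_unit, power_on, reseat_ram, gpu_fault.
[2] r4 [ship_unit AND fan_spinning -> driver_loaded]; r8 [ship_unit -> firmware_stale]; r9 [gpu_fault -> network_up]; r10 [power_on AND boot_ok -> safe_mode]; r13 [power_on -> overheat]. ⇒ new: driver_loaded, firmware_stale, network_up, safe_mode, overheat.
[3] r6 [firmware_stale AND replace_psu -> disk_detected]; r11 [network_up AND driver_loaded -> cable_seated]. ⇒ new: disk_detected, cable_seated.
[4] r1 [cable_seated AND replace_psu -> led_red]; r3 [cable_seated AND safe_mode -> log_uploaded]; r5 [cable_seated AND update_required -> beep_code_3]. ⇒ new: led_red, log_uploaded, beep_code_3.
Closure: {beep_code_3, boot_ok, cable_seated, disk_detected, driver_loaded, fan_spinning, firmware_stale, gpu_fault, led_red, log_uploaded, network_up, no_display, overheat, power_on, psu_ok, replace_psu, reseat_ram, safe_mode, ship_unit, temp_high, update_required} — 21 facts.

21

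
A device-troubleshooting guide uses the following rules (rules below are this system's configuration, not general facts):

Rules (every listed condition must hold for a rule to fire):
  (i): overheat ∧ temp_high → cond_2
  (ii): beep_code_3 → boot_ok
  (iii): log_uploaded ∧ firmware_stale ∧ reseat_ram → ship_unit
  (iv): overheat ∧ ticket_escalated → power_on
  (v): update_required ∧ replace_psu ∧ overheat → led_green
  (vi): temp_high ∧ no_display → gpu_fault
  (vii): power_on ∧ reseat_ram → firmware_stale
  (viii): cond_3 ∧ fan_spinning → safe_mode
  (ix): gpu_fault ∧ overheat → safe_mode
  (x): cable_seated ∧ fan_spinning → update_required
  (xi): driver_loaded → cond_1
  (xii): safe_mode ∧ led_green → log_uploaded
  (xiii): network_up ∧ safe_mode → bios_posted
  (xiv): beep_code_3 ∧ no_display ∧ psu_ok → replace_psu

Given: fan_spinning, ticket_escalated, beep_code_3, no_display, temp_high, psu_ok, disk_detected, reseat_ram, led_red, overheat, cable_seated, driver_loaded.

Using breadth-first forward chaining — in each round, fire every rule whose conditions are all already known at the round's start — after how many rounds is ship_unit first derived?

Round 1 — (i), (ii), (iv), (vi), (x), (xi), (xiv), derive cond_2, boot_ok, power_on, gpu_fault, update_required, cond_1, replace_psu.
Round 2 — (v), (vii), (ix), derive led_green, firmware_stale, safe_mode.
Round 3 — (xii), derive log_uploaded.
Round 4 — (iii), derive ship_unit.
ship_unit first appears in round 4.

4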